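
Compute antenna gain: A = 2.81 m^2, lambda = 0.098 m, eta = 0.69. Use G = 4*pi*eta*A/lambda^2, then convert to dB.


G_linear = 4*pi*0.69*2.81/0.098^2 = 2536.96
G_dB = 10*log10(2536.96) = 34.0 dB

34.0 dB


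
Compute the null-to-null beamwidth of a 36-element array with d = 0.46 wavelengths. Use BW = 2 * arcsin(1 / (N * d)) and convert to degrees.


1/(N*d) = 1/(36*0.46) = 0.060386
BW = 2*arcsin(0.060386) = 6.9 degrees

6.9 degrees


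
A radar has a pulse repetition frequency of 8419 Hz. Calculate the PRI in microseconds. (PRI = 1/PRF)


PRI = 1/8419 = 0.000118779 s = 118.8 us

118.8 us


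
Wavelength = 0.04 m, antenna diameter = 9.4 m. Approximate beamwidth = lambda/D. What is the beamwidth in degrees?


BW_rad = 0.04 / 9.4 = 0.004255
BW_deg = 0.24 degrees

0.24 degrees


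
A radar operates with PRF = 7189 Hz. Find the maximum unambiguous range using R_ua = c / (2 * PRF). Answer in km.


R_ua = 3e8 / (2 * 7189) = 20865.2 m = 20.9 km

20.9 km


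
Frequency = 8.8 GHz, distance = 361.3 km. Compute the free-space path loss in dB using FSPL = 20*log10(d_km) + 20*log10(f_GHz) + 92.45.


20*log10(361.3) = 51.16
20*log10(8.8) = 18.89
FSPL = 162.5 dB

162.5 dB


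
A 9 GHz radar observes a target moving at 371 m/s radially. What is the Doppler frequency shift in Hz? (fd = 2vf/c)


fd = 2 * 371 * 9000000000.0 / 3e8 = 22260.0 Hz

22260.0 Hz


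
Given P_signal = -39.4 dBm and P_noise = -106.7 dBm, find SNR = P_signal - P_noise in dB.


SNR = -39.4 - (-106.7) = 67.3 dB

67.3 dB


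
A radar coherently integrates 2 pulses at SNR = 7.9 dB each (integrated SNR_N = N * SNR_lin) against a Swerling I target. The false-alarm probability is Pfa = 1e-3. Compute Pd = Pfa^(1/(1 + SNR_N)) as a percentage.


SNR_lin = 10^(7.9/10) = 6.16595
SNR_N = 2 * 6.16595 = 12.3319
1/(1 + SNR_N) = 1/13.3319 = 0.0750081
Pd = (1e-3)^0.0750081 = 0.59563
Pd = 59.6%

59.6%


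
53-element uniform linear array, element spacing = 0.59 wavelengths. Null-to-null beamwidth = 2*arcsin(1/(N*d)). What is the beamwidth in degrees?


1/(N*d) = 1/(53*0.59) = 0.03198
BW = 2*arcsin(0.03198) = 3.7 degrees

3.7 degrees


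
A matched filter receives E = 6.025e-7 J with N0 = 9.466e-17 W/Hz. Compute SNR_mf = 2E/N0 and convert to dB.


SNR_lin = 2 * 6.025e-7 / 9.466e-17 = 1.273e10
SNR_dB = 10*log10(1.273e10) = 101.0 dB

101.0 dB


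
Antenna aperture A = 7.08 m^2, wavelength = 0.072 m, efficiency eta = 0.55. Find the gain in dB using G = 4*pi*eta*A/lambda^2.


G_linear = 4*pi*0.55*7.08/0.072^2 = 9439.32
G_dB = 10*log10(9439.32) = 39.7 dB

39.7 dB


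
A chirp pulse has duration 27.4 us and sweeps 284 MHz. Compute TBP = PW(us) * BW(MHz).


TBP = 27.4 * 284 = 7781.6

7781.6


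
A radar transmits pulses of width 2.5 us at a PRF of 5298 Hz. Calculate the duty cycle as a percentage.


DC = 2.5e-6 * 5298 * 100 = 1.32%

1.32%


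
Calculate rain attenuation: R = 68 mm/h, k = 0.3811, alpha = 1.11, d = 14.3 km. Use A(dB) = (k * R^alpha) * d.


gamma = 0.3811 * 68^1.11 = 41.221505 dB/km
A = 41.221505 * 14.3 = 589.47 dB

589.47 dB


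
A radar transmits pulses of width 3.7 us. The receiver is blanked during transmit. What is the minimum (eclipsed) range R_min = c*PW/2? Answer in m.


R_min = 3e8 * 3.7e-6 / 2 = 555.0 m

555.0 m


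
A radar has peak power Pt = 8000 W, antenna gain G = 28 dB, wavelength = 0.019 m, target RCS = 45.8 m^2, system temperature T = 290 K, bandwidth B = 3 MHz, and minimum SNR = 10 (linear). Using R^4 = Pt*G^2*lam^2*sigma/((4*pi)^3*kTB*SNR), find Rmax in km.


G_lin = 10^(28/10) = 630.957344
R^4 = 8000 * 630.957344^2 * 0.019^2 * 45.8 / ((4*pi)^3 * 1.38e-23 * 290 * 3000000.0 * 10)
R^4 = 2.21022e17 m^4
R_max = (2.21022e17)^(1/4) = 21682.5 m = 21.7 km

21.7 km


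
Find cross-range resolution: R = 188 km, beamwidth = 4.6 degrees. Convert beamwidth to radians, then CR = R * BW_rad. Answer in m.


BW_rad = 0.080285146
CR = 188000 * 0.080285146 = 15093.6 m

15093.6 m


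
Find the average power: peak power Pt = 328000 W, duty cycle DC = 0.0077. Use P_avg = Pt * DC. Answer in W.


P_avg = 328000 * 0.0077 = 2525.6 W

2525.6 W


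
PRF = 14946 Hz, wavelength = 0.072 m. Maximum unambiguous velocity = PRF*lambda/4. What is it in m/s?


V_ua = 14946 * 0.072 / 4 = 269.0 m/s

269.0 m/s


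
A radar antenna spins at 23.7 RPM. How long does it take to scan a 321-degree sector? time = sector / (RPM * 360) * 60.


t = 321 / (23.7 * 360) * 60 = 2.26 s

2.26 s


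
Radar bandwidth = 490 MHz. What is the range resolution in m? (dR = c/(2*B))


dR = 3e8 / (2 * 490000000.0) = 0.31 m

0.31 m


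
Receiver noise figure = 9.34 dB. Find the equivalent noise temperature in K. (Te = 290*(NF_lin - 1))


NF_lin = 10^(9.34/10) = 8.590135
Te = 290 * (8.590135 - 1) = 2201.1 K

2201.1 K


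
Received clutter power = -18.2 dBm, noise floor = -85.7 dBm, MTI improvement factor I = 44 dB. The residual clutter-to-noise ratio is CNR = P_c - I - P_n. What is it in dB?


CNR = -18.2 - 44 - (-85.7) = 23.5 dB

23.5 dB


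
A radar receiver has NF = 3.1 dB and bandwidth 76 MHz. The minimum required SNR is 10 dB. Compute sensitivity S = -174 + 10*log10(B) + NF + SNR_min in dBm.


10*log10(76000000.0) = 78.81
S = -174 + 78.81 + 3.1 + 10 = -82.1 dBm

-82.1 dBm


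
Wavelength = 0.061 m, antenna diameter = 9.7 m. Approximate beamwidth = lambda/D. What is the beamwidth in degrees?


BW_rad = 0.061 / 9.7 = 0.006289
BW_deg = 0.36 degrees

0.36 degrees


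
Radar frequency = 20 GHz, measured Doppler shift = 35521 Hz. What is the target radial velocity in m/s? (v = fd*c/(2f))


v = 35521 * 3e8 / (2 * 20000000000.0) = 266.4 m/s

266.4 m/s


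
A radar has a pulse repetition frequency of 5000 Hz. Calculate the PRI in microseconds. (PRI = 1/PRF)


PRI = 1/5000 = 0.0002 s = 200.0 us

200.0 us


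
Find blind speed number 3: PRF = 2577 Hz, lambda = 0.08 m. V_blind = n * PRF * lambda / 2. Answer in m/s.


V_blind = 3 * 2577 * 0.08 / 2 = 309.2 m/s

309.2 m/s


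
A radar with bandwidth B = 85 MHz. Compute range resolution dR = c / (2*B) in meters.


dR = 3e8 / (2 * 85000000.0) = 1.76 m

1.76 m


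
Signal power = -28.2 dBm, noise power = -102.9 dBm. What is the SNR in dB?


SNR = -28.2 - (-102.9) = 74.7 dB

74.7 dB


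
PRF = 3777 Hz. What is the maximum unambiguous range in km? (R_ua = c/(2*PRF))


R_ua = 3e8 / (2 * 3777) = 39714.1 m = 39.7 km

39.7 km


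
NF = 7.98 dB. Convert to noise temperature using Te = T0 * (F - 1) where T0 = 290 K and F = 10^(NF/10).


NF_lin = 10^(7.98/10) = 6.280584
Te = 290 * (6.280584 - 1) = 1531.4 K

1531.4 K


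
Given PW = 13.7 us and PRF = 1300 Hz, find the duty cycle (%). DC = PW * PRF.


DC = 13.7e-6 * 1300 * 100 = 1.78%

1.78%


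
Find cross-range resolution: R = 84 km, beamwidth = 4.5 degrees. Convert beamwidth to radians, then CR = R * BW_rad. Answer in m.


BW_rad = 0.078539816
CR = 84000 * 0.078539816 = 6597.3 m

6597.3 m


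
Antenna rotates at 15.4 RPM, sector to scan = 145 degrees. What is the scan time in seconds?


t = 145 / (15.4 * 360) * 60 = 1.57 s

1.57 s


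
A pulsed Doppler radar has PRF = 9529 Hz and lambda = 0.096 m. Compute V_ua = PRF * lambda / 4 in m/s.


V_ua = 9529 * 0.096 / 4 = 228.7 m/s

228.7 m/s


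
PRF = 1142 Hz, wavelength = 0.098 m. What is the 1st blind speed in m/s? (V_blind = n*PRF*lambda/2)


V_blind = 1 * 1142 * 0.098 / 2 = 56.0 m/s

56.0 m/s


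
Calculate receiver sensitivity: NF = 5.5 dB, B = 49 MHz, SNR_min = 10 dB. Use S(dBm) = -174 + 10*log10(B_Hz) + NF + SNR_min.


10*log10(49000000.0) = 76.9
S = -174 + 76.9 + 5.5 + 10 = -81.6 dBm

-81.6 dBm


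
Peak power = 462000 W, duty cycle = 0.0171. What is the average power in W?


P_avg = 462000 * 0.0171 = 7900.2 W

7900.2 W


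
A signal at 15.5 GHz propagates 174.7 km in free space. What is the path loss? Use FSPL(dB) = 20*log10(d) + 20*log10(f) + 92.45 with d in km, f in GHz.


20*log10(174.7) = 44.85
20*log10(15.5) = 23.81
FSPL = 161.1 dB

161.1 dB


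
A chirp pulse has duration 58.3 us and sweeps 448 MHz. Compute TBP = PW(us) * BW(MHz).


TBP = 58.3 * 448 = 26118.4

26118.4


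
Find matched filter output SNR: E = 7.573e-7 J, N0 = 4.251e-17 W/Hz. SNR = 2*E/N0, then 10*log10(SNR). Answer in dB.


SNR_lin = 2 * 7.573e-7 / 4.251e-17 = 3.563e10
SNR_dB = 10*log10(3.563e10) = 105.5 dB

105.5 dB


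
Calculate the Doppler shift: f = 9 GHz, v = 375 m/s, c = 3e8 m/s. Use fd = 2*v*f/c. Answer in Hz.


fd = 2 * 375 * 9000000000.0 / 3e8 = 22500.0 Hz

22500.0 Hz


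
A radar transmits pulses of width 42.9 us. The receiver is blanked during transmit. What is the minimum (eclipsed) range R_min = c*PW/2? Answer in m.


R_min = 3e8 * 42.9e-6 / 2 = 6435.0 m

6435.0 m


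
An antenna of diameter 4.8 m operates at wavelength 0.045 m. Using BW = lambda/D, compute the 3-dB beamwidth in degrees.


BW_rad = 0.045 / 4.8 = 0.009375
BW_deg = 0.54 degrees

0.54 degrees


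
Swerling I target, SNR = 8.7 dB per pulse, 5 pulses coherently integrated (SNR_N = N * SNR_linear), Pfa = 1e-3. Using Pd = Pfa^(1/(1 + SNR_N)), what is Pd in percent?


SNR_lin = 10^(8.7/10) = 7.4131
SNR_N = 5 * 7.4131 = 37.0655
1/(1 + SNR_N) = 1/38.0655 = 0.0262705
Pd = (1e-3)^0.0262705 = 0.83404
Pd = 83.4%

83.4%


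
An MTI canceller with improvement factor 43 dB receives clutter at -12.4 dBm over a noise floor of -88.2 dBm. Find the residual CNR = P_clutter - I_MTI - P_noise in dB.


CNR = -12.4 - 43 - (-88.2) = 32.8 dB

32.8 dB


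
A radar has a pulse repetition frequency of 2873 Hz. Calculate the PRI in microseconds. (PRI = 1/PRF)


PRI = 1/2873 = 0.0003480682 s = 348.1 us

348.1 us


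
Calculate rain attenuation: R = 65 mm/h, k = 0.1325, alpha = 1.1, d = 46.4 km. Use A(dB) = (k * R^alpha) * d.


gamma = 0.1325 * 65^1.1 = 13.074364 dB/km
A = 13.074364 * 46.4 = 606.65 dB

606.65 dB


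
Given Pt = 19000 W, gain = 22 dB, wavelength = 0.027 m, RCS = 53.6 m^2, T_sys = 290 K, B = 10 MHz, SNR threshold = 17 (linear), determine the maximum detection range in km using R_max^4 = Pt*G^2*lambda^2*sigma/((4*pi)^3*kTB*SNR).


G_lin = 10^(22/10) = 158.489319
R^4 = 19000 * 158.489319^2 * 0.027^2 * 53.6 / ((4*pi)^3 * 1.38e-23 * 290 * 10000000.0 * 17)
R^4 = 1.38131e16 m^4
R_max = (1.38131e16)^(1/4) = 10841.1 m = 10.8 km

10.8 km


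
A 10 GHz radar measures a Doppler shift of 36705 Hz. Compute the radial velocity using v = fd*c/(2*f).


v = 36705 * 3e8 / (2 * 10000000000.0) = 550.6 m/s

550.6 m/s


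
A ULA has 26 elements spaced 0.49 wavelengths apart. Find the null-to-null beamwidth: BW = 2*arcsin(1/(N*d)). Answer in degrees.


1/(N*d) = 1/(26*0.49) = 0.078493
BW = 2*arcsin(0.078493) = 9.0 degrees

9.0 degrees


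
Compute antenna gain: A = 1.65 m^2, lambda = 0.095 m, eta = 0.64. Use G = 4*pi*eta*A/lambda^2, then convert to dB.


G_linear = 4*pi*0.64*1.65/0.095^2 = 1470.37
G_dB = 10*log10(1470.37) = 31.7 dB

31.7 dB


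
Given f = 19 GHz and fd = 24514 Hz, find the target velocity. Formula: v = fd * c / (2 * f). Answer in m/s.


v = 24514 * 3e8 / (2 * 19000000000.0) = 193.5 m/s

193.5 m/s


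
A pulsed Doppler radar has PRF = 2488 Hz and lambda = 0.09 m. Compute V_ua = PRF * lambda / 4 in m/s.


V_ua = 2488 * 0.09 / 4 = 56.0 m/s

56.0 m/s


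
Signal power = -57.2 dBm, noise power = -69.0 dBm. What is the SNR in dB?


SNR = -57.2 - (-69.0) = 11.8 dB

11.8 dB


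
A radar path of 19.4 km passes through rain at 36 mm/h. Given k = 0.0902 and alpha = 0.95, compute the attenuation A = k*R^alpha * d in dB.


gamma = 0.0902 * 36^0.95 = 2.714525 dB/km
A = 2.714525 * 19.4 = 52.66 dB

52.66 dB


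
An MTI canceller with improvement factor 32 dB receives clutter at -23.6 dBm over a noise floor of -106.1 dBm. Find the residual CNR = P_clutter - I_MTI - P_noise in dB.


CNR = -23.6 - 32 - (-106.1) = 50.5 dB

50.5 dB


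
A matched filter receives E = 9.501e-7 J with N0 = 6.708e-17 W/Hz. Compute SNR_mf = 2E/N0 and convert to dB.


SNR_lin = 2 * 9.501e-7 / 6.708e-17 = 2.833e10
SNR_dB = 10*log10(2.833e10) = 104.5 dB

104.5 dB


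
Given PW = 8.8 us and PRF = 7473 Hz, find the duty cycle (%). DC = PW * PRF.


DC = 8.8e-6 * 7473 * 100 = 6.58%

6.58%


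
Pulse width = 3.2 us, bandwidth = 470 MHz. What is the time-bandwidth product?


TBP = 3.2 * 470 = 1504.0

1504.0


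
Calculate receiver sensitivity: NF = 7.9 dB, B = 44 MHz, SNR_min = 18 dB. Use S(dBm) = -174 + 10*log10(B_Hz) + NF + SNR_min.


10*log10(44000000.0) = 76.43
S = -174 + 76.43 + 7.9 + 18 = -71.7 dBm

-71.7 dBm


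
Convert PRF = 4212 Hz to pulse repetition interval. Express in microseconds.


PRI = 1/4212 = 0.0002374169 s = 237.4 us

237.4 us


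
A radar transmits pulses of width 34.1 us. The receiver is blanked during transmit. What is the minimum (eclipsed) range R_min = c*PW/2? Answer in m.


R_min = 3e8 * 34.1e-6 / 2 = 5115.0 m

5115.0 m


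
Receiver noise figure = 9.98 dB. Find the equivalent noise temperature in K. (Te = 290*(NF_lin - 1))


NF_lin = 10^(9.98/10) = 9.954054
Te = 290 * (9.954054 - 1) = 2596.7 K

2596.7 K


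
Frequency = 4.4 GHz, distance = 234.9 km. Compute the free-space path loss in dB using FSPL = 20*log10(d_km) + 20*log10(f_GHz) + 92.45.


20*log10(234.9) = 47.42
20*log10(4.4) = 12.87
FSPL = 152.7 dB

152.7 dB


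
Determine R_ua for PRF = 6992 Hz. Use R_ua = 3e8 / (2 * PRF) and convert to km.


R_ua = 3e8 / (2 * 6992) = 21453.1 m = 21.5 km

21.5 km


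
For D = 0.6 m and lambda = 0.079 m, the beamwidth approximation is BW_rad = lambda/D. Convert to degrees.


BW_rad = 0.079 / 0.6 = 0.131667
BW_deg = 7.54 degrees

7.54 degrees


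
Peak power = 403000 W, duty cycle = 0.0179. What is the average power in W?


P_avg = 403000 * 0.0179 = 7213.7 W

7213.7 W


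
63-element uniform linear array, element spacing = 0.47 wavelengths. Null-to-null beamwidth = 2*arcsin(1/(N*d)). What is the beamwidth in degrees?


1/(N*d) = 1/(63*0.47) = 0.033772
BW = 2*arcsin(0.033772) = 3.9 degrees

3.9 degrees


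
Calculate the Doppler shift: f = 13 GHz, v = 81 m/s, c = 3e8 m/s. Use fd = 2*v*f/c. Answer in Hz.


fd = 2 * 81 * 13000000000.0 / 3e8 = 7020.0 Hz

7020.0 Hz


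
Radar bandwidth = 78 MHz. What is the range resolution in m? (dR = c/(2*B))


dR = 3e8 / (2 * 78000000.0) = 1.92 m

1.92 m


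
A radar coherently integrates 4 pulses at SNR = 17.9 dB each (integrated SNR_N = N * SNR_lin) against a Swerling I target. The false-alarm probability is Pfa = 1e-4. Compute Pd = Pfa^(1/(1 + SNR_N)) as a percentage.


SNR_lin = 10^(17.9/10) = 61.6595
SNR_N = 4 * 61.6595 = 246.638
1/(1 + SNR_N) = 1/247.638 = 0.0040382
Pd = (1e-4)^0.0040382 = 0.96349
Pd = 96.3%

96.3%


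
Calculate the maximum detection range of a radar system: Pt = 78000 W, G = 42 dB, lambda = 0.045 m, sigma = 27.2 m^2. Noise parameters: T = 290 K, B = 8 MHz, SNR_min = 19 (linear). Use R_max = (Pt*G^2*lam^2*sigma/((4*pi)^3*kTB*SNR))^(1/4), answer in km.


G_lin = 10^(42/10) = 15848.931925
R^4 = 78000 * 15848.931925^2 * 0.045^2 * 27.2 / ((4*pi)^3 * 1.38e-23 * 290 * 8000000.0 * 19)
R^4 = 8.94002e20 m^4
R_max = (8.94002e20)^(1/4) = 172915.8 m = 172.9 km

172.9 km


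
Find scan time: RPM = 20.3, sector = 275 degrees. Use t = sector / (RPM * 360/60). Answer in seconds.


t = 275 / (20.3 * 360) * 60 = 2.26 s

2.26 s


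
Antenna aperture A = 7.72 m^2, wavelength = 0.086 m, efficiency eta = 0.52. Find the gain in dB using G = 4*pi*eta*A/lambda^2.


G_linear = 4*pi*0.52*7.72/0.086^2 = 6820.77
G_dB = 10*log10(6820.77) = 38.3 dB

38.3 dB


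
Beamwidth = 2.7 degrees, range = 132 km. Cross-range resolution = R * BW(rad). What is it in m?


BW_rad = 0.04712389
CR = 132000 * 0.04712389 = 6220.4 m

6220.4 m


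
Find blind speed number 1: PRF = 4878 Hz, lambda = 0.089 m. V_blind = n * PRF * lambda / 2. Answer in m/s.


V_blind = 1 * 4878 * 0.089 / 2 = 217.1 m/s

217.1 m/s


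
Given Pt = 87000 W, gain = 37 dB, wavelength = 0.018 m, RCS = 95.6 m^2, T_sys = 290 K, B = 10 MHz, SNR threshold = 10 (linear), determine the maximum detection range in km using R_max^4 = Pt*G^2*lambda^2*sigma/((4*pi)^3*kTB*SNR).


G_lin = 10^(37/10) = 5011.872336
R^4 = 87000 * 5011.872336^2 * 0.018^2 * 95.6 / ((4*pi)^3 * 1.38e-23 * 290 * 10000000.0 * 10)
R^4 = 8.52345e19 m^4
R_max = (8.52345e19)^(1/4) = 96084.6 m = 96.1 km

96.1 km


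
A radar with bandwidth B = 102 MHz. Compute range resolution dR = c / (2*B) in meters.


dR = 3e8 / (2 * 102000000.0) = 1.47 m

1.47 m


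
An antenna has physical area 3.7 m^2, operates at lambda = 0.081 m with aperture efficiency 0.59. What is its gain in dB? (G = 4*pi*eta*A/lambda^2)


G_linear = 4*pi*0.59*3.7/0.081^2 = 4181.13
G_dB = 10*log10(4181.13) = 36.2 dB

36.2 dB


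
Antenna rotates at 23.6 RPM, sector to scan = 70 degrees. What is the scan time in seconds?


t = 70 / (23.6 * 360) * 60 = 0.49 s

0.49 s


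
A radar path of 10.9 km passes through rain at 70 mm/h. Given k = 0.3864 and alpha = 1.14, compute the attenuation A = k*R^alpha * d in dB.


gamma = 0.3864 * 70^1.14 = 49.028531 dB/km
A = 49.028531 * 10.9 = 534.41 dB

534.41 dB


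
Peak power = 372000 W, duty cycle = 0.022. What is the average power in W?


P_avg = 372000 * 0.022 = 8184.0 W

8184.0 W


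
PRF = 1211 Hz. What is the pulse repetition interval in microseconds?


PRI = 1/1211 = 0.0008257638 s = 825.8 us

825.8 us


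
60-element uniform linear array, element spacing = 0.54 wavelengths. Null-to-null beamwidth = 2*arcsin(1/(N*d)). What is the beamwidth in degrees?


1/(N*d) = 1/(60*0.54) = 0.030864
BW = 2*arcsin(0.030864) = 3.5 degrees

3.5 degrees


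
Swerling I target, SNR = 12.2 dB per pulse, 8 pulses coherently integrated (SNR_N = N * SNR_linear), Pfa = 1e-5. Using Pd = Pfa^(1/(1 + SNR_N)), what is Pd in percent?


SNR_lin = 10^(12.2/10) = 16.59587
SNR_N = 8 * 16.59587 = 132.76696
1/(1 + SNR_N) = 1/133.76696 = 0.0074757
Pd = (1e-5)^0.0074757 = 0.91753
Pd = 91.8%

91.8%


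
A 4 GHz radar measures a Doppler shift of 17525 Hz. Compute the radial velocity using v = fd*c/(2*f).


v = 17525 * 3e8 / (2 * 4000000000.0) = 657.2 m/s

657.2 m/s


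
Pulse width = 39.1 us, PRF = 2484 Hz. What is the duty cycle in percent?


DC = 39.1e-6 * 2484 * 100 = 9.71%

9.71%


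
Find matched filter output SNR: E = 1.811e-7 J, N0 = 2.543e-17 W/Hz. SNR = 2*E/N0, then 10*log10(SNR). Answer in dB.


SNR_lin = 2 * 1.811e-7 / 2.543e-17 = 1.424e10
SNR_dB = 10*log10(1.424e10) = 101.5 dB

101.5 dB


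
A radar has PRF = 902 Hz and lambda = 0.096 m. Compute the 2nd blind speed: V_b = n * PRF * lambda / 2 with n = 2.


V_blind = 2 * 902 * 0.096 / 2 = 86.6 m/s

86.6 m/s


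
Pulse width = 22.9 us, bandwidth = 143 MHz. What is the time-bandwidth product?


TBP = 22.9 * 143 = 3274.7

3274.7


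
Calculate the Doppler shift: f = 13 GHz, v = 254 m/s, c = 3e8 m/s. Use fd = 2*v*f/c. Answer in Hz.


fd = 2 * 254 * 13000000000.0 / 3e8 = 22013.3 Hz

22013.3 Hz


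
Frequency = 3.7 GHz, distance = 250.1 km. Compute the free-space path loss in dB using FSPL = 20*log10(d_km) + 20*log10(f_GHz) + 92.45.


20*log10(250.1) = 47.96
20*log10(3.7) = 11.36
FSPL = 151.8 dB

151.8 dB


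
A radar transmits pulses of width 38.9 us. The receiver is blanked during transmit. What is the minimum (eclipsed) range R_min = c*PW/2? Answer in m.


R_min = 3e8 * 38.9e-6 / 2 = 5835.0 m

5835.0 m


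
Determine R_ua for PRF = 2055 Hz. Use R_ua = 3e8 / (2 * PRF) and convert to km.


R_ua = 3e8 / (2 * 2055) = 72992.7 m = 73.0 km

73.0 km


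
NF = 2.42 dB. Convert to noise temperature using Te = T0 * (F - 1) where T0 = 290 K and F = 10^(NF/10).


NF_lin = 10^(2.42/10) = 1.745822
Te = 290 * (1.745822 - 1) = 216.3 K

216.3 K


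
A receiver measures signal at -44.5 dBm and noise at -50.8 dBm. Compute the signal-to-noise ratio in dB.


SNR = -44.5 - (-50.8) = 6.3 dB

6.3 dB


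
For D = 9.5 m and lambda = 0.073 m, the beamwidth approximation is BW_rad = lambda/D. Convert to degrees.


BW_rad = 0.073 / 9.5 = 0.007684
BW_deg = 0.44 degrees

0.44 degrees


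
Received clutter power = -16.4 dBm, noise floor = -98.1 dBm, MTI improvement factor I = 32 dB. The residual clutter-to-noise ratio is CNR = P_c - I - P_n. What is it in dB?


CNR = -16.4 - 32 - (-98.1) = 49.7 dB

49.7 dB


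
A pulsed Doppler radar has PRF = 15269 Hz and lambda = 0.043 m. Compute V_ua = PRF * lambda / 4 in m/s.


V_ua = 15269 * 0.043 / 4 = 164.1 m/s

164.1 m/s


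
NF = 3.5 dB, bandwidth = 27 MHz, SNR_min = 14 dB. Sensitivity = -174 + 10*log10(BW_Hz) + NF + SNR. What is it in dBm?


10*log10(27000000.0) = 74.31
S = -174 + 74.31 + 3.5 + 14 = -82.2 dBm

-82.2 dBm


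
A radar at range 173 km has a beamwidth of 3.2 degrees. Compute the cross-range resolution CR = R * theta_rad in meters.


BW_rad = 0.055850536
CR = 173000 * 0.055850536 = 9662.1 m

9662.1 m


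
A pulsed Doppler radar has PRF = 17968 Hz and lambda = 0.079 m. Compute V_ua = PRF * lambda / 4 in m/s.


V_ua = 17968 * 0.079 / 4 = 354.9 m/s

354.9 m/s


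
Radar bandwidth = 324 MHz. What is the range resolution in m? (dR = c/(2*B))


dR = 3e8 / (2 * 324000000.0) = 0.46 m

0.46 m


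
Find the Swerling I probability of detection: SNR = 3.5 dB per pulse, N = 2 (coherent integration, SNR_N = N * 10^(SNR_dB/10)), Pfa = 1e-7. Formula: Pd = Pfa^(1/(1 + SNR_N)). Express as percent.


SNR_lin = 10^(3.5/10) = 2.23872
SNR_N = 2 * 2.23872 = 4.47744
1/(1 + SNR_N) = 1/5.47744 = 0.182567
Pd = (1e-7)^0.182567 = 0.05273
Pd = 5.3%

5.3%


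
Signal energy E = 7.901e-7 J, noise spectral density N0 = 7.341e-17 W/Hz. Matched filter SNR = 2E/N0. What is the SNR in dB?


SNR_lin = 2 * 7.901e-7 / 7.341e-17 = 2.153e10
SNR_dB = 10*log10(2.153e10) = 103.3 dB

103.3 dB


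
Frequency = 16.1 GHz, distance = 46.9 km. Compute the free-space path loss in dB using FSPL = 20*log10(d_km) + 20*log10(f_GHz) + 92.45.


20*log10(46.9) = 33.42
20*log10(16.1) = 24.14
FSPL = 150.0 dB

150.0 dB


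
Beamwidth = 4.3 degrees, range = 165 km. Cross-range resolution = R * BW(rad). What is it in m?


BW_rad = 0.075049158
CR = 165000 * 0.075049158 = 12383.1 m

12383.1 m


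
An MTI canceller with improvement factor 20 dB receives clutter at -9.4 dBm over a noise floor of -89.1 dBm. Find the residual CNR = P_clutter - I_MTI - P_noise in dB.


CNR = -9.4 - 20 - (-89.1) = 59.7 dB

59.7 dB


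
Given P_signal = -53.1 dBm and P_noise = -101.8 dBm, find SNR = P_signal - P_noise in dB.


SNR = -53.1 - (-101.8) = 48.7 dB

48.7 dB


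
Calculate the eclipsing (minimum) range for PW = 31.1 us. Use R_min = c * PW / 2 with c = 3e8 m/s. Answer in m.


R_min = 3e8 * 31.1e-6 / 2 = 4665.0 m

4665.0 m


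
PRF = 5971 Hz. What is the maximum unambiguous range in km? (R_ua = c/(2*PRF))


R_ua = 3e8 / (2 * 5971) = 25121.4 m = 25.1 km

25.1 km


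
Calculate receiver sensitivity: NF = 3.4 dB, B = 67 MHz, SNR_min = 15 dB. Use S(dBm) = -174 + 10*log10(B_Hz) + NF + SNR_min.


10*log10(67000000.0) = 78.26
S = -174 + 78.26 + 3.4 + 15 = -77.3 dBm

-77.3 dBm


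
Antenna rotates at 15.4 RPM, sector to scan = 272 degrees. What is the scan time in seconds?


t = 272 / (15.4 * 360) * 60 = 2.94 s

2.94 s


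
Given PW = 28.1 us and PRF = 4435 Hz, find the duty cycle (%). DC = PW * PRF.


DC = 28.1e-6 * 4435 * 100 = 12.46%

12.46%


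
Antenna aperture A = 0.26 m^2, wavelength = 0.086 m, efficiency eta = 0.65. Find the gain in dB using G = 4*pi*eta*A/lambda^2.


G_linear = 4*pi*0.65*0.26/0.086^2 = 287.14
G_dB = 10*log10(287.14) = 24.6 dB

24.6 dB


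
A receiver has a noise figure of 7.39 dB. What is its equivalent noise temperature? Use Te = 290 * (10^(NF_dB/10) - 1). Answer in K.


NF_lin = 10^(7.39/10) = 5.48277
Te = 290 * (5.48277 - 1) = 1300.0 K

1300.0 K


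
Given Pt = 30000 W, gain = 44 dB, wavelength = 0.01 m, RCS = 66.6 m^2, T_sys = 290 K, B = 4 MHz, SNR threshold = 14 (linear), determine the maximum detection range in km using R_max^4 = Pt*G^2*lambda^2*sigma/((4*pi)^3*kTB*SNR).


G_lin = 10^(44/10) = 25118.864315
R^4 = 30000 * 25118.864315^2 * 0.01^2 * 66.6 / ((4*pi)^3 * 1.38e-23 * 290 * 4000000.0 * 14)
R^4 = 2.83466e20 m^4
R_max = (2.83466e20)^(1/4) = 129755.3 m = 129.8 km

129.8 km


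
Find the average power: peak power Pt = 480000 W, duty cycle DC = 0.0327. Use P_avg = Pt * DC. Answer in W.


P_avg = 480000 * 0.0327 = 15696.0 W

15696.0 W


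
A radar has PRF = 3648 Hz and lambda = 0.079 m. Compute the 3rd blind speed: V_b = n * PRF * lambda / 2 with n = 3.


V_blind = 3 * 3648 * 0.079 / 2 = 432.3 m/s

432.3 m/s


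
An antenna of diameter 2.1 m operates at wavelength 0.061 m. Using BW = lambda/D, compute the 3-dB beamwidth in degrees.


BW_rad = 0.061 / 2.1 = 0.029048
BW_deg = 1.66 degrees

1.66 degrees


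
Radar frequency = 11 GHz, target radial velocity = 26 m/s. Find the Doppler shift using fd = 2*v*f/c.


fd = 2 * 26 * 11000000000.0 / 3e8 = 1906.7 Hz

1906.7 Hz


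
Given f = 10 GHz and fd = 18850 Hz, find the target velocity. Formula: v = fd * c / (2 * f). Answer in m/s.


v = 18850 * 3e8 / (2 * 10000000000.0) = 282.8 m/s

282.8 m/s


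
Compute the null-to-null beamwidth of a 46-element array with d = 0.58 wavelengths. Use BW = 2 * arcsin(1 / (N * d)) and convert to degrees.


1/(N*d) = 1/(46*0.58) = 0.037481
BW = 2*arcsin(0.037481) = 4.3 degrees

4.3 degrees


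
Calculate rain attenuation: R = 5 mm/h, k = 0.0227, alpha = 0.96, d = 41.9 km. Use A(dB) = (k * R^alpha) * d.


gamma = 0.0227 * 5^0.96 = 0.106423 dB/km
A = 0.106423 * 41.9 = 4.46 dB

4.46 dB


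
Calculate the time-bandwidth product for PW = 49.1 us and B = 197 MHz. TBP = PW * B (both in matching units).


TBP = 49.1 * 197 = 9672.7

9672.7


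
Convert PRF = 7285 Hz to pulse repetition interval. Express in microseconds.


PRI = 1/7285 = 0.0001372684 s = 137.3 us

137.3 us


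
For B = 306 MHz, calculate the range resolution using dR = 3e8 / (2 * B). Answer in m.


dR = 3e8 / (2 * 306000000.0) = 0.49 m

0.49 m


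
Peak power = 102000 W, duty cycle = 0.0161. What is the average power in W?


P_avg = 102000 * 0.0161 = 1642.2 W

1642.2 W


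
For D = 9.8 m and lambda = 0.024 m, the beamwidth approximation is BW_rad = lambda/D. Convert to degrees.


BW_rad = 0.024 / 9.8 = 0.002449
BW_deg = 0.14 degrees

0.14 degrees


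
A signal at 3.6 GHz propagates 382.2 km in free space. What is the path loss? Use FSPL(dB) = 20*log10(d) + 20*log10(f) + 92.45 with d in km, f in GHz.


20*log10(382.2) = 51.65
20*log10(3.6) = 11.13
FSPL = 155.2 dB

155.2 dB


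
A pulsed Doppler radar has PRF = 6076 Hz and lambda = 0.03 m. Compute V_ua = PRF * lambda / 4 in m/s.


V_ua = 6076 * 0.03 / 4 = 45.6 m/s

45.6 m/s


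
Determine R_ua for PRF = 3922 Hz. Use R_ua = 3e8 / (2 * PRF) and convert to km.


R_ua = 3e8 / (2 * 3922) = 38245.8 m = 38.2 km

38.2 km


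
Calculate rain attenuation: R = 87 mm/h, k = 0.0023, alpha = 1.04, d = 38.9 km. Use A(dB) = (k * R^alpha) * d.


gamma = 0.0023 * 87^1.04 = 0.239237 dB/km
A = 0.239237 * 38.9 = 9.31 dB

9.31 dB


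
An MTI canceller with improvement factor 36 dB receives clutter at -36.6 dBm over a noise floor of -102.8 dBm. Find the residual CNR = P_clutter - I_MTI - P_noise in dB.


CNR = -36.6 - 36 - (-102.8) = 30.2 dB

30.2 dB


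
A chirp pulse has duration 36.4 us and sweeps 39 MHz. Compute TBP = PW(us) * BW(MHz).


TBP = 36.4 * 39 = 1419.6

1419.6


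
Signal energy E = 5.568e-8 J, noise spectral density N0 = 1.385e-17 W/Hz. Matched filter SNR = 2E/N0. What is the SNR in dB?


SNR_lin = 2 * 5.568e-8 / 1.385e-17 = 8.04e9
SNR_dB = 10*log10(8.04e9) = 99.1 dB

99.1 dB


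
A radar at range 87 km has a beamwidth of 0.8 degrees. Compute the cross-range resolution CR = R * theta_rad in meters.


BW_rad = 0.013962634
CR = 87000 * 0.013962634 = 1214.7 m

1214.7 m


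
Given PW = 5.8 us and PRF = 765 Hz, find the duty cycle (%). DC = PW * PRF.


DC = 5.8e-6 * 765 * 100 = 0.44%

0.44%


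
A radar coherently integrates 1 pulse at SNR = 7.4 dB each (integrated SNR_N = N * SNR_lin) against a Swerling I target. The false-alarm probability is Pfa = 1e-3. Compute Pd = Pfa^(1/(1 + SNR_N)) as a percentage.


SNR_lin = 10^(7.4/10) = 5.49541
SNR_N = 1 * 5.49541 = 5.49541
1/(1 + SNR_N) = 1/6.49541 = 0.1539549
Pd = (1e-3)^0.1539549 = 0.34525
Pd = 34.5%

34.5%


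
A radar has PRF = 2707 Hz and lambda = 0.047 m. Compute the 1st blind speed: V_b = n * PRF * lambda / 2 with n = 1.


V_blind = 1 * 2707 * 0.047 / 2 = 63.6 m/s

63.6 m/s


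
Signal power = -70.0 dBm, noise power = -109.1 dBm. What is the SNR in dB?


SNR = -70.0 - (-109.1) = 39.1 dB

39.1 dB


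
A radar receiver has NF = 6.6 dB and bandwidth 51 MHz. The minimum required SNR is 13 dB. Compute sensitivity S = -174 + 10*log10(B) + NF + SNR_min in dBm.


10*log10(51000000.0) = 77.08
S = -174 + 77.08 + 6.6 + 13 = -77.3 dBm

-77.3 dBm


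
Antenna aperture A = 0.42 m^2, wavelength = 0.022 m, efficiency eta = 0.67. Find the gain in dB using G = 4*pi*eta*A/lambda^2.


G_linear = 4*pi*0.67*0.42/0.022^2 = 7306.15
G_dB = 10*log10(7306.15) = 38.6 dB

38.6 dB


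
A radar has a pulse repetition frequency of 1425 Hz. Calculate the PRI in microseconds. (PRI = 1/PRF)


PRI = 1/1425 = 0.0007017544 s = 701.8 us

701.8 us


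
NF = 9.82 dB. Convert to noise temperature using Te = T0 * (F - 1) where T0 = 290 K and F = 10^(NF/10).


NF_lin = 10^(9.82/10) = 9.594006
Te = 290 * (9.594006 - 1) = 2492.3 K

2492.3 K


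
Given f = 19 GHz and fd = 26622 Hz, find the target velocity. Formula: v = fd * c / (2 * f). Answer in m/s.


v = 26622 * 3e8 / (2 * 19000000000.0) = 210.2 m/s

210.2 m/s


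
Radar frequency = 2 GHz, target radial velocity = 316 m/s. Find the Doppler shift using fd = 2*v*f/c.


fd = 2 * 316 * 2000000000.0 / 3e8 = 4213.3 Hz

4213.3 Hz


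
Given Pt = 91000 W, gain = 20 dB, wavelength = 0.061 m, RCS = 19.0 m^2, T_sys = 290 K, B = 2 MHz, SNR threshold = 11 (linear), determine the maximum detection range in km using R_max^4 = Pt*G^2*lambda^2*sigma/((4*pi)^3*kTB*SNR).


G_lin = 10^(20/10) = 100.0
R^4 = 91000 * 100.0^2 * 0.061^2 * 19.0 / ((4*pi)^3 * 1.38e-23 * 290 * 2000000.0 * 11)
R^4 = 3.68235e17 m^4
R_max = (3.68235e17)^(1/4) = 24633.8 m = 24.6 km

24.6 km


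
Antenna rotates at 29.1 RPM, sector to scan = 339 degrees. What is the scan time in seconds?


t = 339 / (29.1 * 360) * 60 = 1.94 s

1.94 s


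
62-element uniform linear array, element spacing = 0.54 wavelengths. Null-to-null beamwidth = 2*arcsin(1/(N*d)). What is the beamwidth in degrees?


1/(N*d) = 1/(62*0.54) = 0.029869
BW = 2*arcsin(0.029869) = 3.4 degrees

3.4 degrees


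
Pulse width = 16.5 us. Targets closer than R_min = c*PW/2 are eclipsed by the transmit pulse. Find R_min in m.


R_min = 3e8 * 16.5e-6 / 2 = 2475.0 m

2475.0 m


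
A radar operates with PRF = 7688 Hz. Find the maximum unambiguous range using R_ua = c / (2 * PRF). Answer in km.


R_ua = 3e8 / (2 * 7688) = 19510.9 m = 19.5 km

19.5 km


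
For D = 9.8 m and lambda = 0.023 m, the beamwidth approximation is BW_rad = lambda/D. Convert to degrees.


BW_rad = 0.023 / 9.8 = 0.002347
BW_deg = 0.13 degrees

0.13 degrees


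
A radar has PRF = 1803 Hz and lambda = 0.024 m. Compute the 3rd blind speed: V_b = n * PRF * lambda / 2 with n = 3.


V_blind = 3 * 1803 * 0.024 / 2 = 64.9 m/s

64.9 m/s


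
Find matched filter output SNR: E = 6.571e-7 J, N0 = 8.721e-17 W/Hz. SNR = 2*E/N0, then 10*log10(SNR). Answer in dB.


SNR_lin = 2 * 6.571e-7 / 8.721e-17 = 1.507e10
SNR_dB = 10*log10(1.507e10) = 101.8 dB

101.8 dB


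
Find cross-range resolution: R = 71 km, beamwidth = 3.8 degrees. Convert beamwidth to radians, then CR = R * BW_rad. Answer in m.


BW_rad = 0.066322512
CR = 71000 * 0.066322512 = 4708.9 m

4708.9 m


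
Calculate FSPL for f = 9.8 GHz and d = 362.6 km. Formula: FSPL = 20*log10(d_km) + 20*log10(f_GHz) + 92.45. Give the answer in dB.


20*log10(362.6) = 51.19
20*log10(9.8) = 19.82
FSPL = 163.5 dB

163.5 dB


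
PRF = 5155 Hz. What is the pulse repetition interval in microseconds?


PRI = 1/5155 = 0.0001939864 s = 194.0 us

194.0 us


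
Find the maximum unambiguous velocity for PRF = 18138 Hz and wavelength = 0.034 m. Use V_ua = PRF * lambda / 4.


V_ua = 18138 * 0.034 / 4 = 154.2 m/s

154.2 m/s


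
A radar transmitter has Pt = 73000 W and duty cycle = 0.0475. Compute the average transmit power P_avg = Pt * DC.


P_avg = 73000 * 0.0475 = 3467.5 W

3467.5 W


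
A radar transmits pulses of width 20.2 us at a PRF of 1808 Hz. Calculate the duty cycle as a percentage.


DC = 20.2e-6 * 1808 * 100 = 3.65%

3.65%


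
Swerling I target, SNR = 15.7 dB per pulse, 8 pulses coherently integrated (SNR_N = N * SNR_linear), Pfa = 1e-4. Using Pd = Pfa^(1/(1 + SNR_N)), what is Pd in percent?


SNR_lin = 10^(15.7/10) = 37.15352
SNR_N = 8 * 37.15352 = 297.22816
1/(1 + SNR_N) = 1/298.22816 = 0.0033531
Pd = (1e-4)^0.0033531 = 0.96959
Pd = 97.0%

97.0%


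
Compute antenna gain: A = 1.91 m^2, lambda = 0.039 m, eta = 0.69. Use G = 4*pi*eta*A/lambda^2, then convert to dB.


G_linear = 4*pi*0.69*1.91/0.039^2 = 10888.38
G_dB = 10*log10(10888.38) = 40.4 dB

40.4 dB


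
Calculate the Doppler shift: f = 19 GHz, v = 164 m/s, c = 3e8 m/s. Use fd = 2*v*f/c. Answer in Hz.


fd = 2 * 164 * 19000000000.0 / 3e8 = 20773.3 Hz

20773.3 Hz


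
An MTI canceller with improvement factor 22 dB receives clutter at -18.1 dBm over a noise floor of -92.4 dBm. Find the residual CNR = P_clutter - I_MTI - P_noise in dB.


CNR = -18.1 - 22 - (-92.4) = 52.3 dB

52.3 dB


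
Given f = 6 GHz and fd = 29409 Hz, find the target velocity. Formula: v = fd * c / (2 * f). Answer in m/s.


v = 29409 * 3e8 / (2 * 6000000000.0) = 735.2 m/s

735.2 m/s


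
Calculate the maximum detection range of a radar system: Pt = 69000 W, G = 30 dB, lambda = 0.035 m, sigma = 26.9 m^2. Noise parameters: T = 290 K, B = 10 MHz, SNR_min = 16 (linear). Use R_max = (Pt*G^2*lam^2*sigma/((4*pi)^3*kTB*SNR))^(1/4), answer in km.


G_lin = 10^(30/10) = 1000.0
R^4 = 69000 * 1000.0^2 * 0.035^2 * 26.9 / ((4*pi)^3 * 1.38e-23 * 290 * 10000000.0 * 16)
R^4 = 1.78941e18 m^4
R_max = (1.78941e18)^(1/4) = 36574.4 m = 36.6 km

36.6 km


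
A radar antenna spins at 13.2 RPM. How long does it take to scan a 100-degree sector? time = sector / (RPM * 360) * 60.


t = 100 / (13.2 * 360) * 60 = 1.26 s

1.26 s


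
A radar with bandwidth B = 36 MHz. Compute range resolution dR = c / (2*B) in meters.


dR = 3e8 / (2 * 36000000.0) = 4.17 m

4.17 m


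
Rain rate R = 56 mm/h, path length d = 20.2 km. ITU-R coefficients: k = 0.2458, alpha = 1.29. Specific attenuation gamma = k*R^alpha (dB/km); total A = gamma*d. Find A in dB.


gamma = 0.2458 * 56^1.29 = 44.2328 dB/km
A = 44.2328 * 20.2 = 893.5 dB

893.5 dB


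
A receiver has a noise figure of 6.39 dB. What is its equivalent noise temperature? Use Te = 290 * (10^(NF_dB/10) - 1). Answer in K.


NF_lin = 10^(6.39/10) = 4.355119
Te = 290 * (4.355119 - 1) = 973.0 K

973.0 K


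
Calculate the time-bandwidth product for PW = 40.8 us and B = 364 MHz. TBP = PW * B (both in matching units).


TBP = 40.8 * 364 = 14851.2

14851.2


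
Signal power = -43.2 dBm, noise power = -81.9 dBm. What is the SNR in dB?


SNR = -43.2 - (-81.9) = 38.7 dB

38.7 dB


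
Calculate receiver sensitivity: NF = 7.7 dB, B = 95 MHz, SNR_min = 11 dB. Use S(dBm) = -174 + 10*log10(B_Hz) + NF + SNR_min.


10*log10(95000000.0) = 79.78
S = -174 + 79.78 + 7.7 + 11 = -75.5 dBm

-75.5 dBm


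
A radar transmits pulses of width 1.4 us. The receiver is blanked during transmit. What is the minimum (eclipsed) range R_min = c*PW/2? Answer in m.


R_min = 3e8 * 1.4e-6 / 2 = 210.0 m

210.0 m


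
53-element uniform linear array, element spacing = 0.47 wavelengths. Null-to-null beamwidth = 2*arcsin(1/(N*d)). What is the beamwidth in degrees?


1/(N*d) = 1/(53*0.47) = 0.040145
BW = 2*arcsin(0.040145) = 4.6 degrees

4.6 degrees


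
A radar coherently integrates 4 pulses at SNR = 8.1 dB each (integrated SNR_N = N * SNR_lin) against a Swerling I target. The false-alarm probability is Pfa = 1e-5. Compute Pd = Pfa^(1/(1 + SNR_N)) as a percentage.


SNR_lin = 10^(8.1/10) = 6.45654
SNR_N = 4 * 6.45654 = 25.82616
1/(1 + SNR_N) = 1/26.82616 = 0.037277
Pd = (1e-5)^0.037277 = 0.65105
Pd = 65.1%

65.1%


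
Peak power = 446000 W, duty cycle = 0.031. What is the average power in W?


P_avg = 446000 * 0.031 = 13826.0 W

13826.0 W


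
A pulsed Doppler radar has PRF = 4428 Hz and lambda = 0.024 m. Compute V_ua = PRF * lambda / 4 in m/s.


V_ua = 4428 * 0.024 / 4 = 26.6 m/s

26.6 m/s


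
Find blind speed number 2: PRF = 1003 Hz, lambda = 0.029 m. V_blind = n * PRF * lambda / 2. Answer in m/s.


V_blind = 2 * 1003 * 0.029 / 2 = 29.1 m/s

29.1 m/s


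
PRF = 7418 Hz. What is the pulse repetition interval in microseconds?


PRI = 1/7418 = 0.0001348072 s = 134.8 us

134.8 us


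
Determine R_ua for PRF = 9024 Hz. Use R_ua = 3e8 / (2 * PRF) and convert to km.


R_ua = 3e8 / (2 * 9024) = 16622.3 m = 16.6 km

16.6 km


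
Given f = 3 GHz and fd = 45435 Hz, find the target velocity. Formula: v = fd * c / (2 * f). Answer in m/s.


v = 45435 * 3e8 / (2 * 3000000000.0) = 2271.8 m/s

2271.8 m/s


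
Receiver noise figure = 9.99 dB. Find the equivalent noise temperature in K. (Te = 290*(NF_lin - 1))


NF_lin = 10^(9.99/10) = 9.977001
Te = 290 * (9.977001 - 1) = 2603.3 K

2603.3 K


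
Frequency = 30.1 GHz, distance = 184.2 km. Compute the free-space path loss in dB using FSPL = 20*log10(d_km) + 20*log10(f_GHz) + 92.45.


20*log10(184.2) = 45.31
20*log10(30.1) = 29.57
FSPL = 167.3 dB

167.3 dB


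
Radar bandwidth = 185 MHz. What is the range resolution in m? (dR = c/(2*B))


dR = 3e8 / (2 * 185000000.0) = 0.81 m

0.81 m


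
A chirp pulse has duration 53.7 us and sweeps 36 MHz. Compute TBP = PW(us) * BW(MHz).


TBP = 53.7 * 36 = 1933.2

1933.2


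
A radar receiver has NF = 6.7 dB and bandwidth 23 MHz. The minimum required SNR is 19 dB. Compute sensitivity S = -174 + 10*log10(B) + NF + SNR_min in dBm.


10*log10(23000000.0) = 73.62
S = -174 + 73.62 + 6.7 + 19 = -74.7 dBm

-74.7 dBm


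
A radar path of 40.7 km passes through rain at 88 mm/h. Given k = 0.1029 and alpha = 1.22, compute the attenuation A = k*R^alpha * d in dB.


gamma = 0.1029 * 88^1.22 = 24.248464 dB/km
A = 24.248464 * 40.7 = 986.91 dB

986.91 dB


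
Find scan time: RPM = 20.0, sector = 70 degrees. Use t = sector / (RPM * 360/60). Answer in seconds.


t = 70 / (20.0 * 360) * 60 = 0.58 s

0.58 s


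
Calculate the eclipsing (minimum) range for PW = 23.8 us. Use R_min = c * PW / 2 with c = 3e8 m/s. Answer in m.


R_min = 3e8 * 23.8e-6 / 2 = 3570.0 m

3570.0 m


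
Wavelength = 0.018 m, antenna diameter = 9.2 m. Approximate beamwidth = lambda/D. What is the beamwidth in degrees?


BW_rad = 0.018 / 9.2 = 0.001957
BW_deg = 0.11 degrees

0.11 degrees


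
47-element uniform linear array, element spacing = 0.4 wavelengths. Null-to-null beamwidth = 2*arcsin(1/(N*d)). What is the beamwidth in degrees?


1/(N*d) = 1/(47*0.4) = 0.053191
BW = 2*arcsin(0.053191) = 6.1 degrees

6.1 degrees


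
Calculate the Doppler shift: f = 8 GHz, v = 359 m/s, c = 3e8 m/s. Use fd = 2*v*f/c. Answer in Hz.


fd = 2 * 359 * 8000000000.0 / 3e8 = 19146.7 Hz

19146.7 Hz
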